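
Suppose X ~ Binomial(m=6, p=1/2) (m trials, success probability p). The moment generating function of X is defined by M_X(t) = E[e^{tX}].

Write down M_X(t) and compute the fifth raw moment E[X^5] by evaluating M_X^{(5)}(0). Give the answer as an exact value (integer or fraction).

M_X(t) = (e^(t)/2 + 1/2)^6
D^5[M](t) = 243*e^(6*t)/2 + 9375*e^(5*t)/32 + 240*e^(4*t) + 1215*e^(3*t)/16 + 15*e^(2*t)/2 + 3*e^(t)/32

E[X^5] = D^5[M](0) = 738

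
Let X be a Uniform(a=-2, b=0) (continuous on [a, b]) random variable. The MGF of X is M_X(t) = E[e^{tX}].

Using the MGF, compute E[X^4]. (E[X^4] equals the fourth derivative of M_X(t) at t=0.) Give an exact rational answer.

M_X(t) = (1 - e^(-2*t))/(2*t)
M′(t) = (2*t - e^(2*t) + 1)*e^(-2*t)/(2*t^2)
M′′(t) = (-2*t^2 - 2*t + e^(2*t) - 1)*e^(-2*t)/t^3
M′′′(t) = (4*t^3 + 6*t^2 + 6*t - 3*e^(2*t) + 3)*e^(-2*t)/t^4
M′′′′(t) = (-8*t^4 - 16*t^3 - 24*t^2 - 24*t + 12*e^(2*t) - 12)*e^(-2*t)/t^5

E[X^4] = M′′′′(0) = 16/5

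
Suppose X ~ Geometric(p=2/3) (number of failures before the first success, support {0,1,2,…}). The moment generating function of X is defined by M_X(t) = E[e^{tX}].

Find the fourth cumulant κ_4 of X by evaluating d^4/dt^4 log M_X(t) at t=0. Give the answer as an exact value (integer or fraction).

M_X(t) = 2/(3*(1 - e^(t)/3))
K_X(t) = log M_X(t) = -log(1 - e^(t)/3) - log(3) + log(2)
dK/dt = -e^(t)/(e^(t) - 3)
d^2K/dt^2 = 3*e^(t)/(e^(2*t) - 6*e^(t) + 9)
d^3K/dt^3 = (-3*e^(2*t) - 9*e^(t))/(e^(3*t) - 9*e^(2*t) + 27*e^(t) - 27)
d^4K/dt^4 = (3*e^(3*t) + 36*e^(2*t) + 27*e^(t))/(e^(4*t) - 12*e^(3*t) + 54*e^(2*t) - 108*e^(t) + 81)

κ_4 = d^4K/dt^4 |_{t=0} = 33/8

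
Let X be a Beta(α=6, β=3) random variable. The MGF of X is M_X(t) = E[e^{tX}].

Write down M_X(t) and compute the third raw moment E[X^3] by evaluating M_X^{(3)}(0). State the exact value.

M_X(t) = ₁F₁(6; 9; t)
D^3[M](t) = 56*₁F₁(9; 12; t)/165

E[X^3] = D^3[M](0) = 56/165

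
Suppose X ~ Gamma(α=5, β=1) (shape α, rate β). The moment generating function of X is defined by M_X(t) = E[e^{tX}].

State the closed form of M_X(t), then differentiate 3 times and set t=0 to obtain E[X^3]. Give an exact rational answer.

E[X^3] = d^3M/dt^3 |_{t=0} = 210

M_X(t) = (1 - t)^(-5)
dM/dt = 5/(t^6 - 6*t^5 + 15*t^4 - 20*t^3 + 15*t^2 - 6*t + 1)
d^2M/dt^2 = -30/(t^7 - 7*t^6 + 21*t^5 - 35*t^4 + 35*t^3 - 21*t^2 + 7*t - 1)
d^3M/dt^3 = 210/(t^8 - 8*t^7 + 28*t^6 - 56*t^5 + 70*t^4 - 56*t^3 + 28*t^2 - 8*t + 1)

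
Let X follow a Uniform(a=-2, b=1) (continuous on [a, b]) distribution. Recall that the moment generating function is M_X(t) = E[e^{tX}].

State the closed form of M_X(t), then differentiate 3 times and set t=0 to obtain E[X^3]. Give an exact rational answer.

E[X^3] = d^3M/dt^3 |_{t=0} = -5/4

M_X(t) = (e^(t) - e^(-2*t))/(3*t)
dM/dt = (t*e^(3*t) + 2*t - e^(3*t) + 1)*e^(-2*t)/(3*t^2)
d^2M/dt^2 = (t^2*e^(3*t) - 4*t^2 - 2*t*e^(3*t) - 4*t + 2*e^(3*t) - 2)*e^(-2*t)/(3*t^3)
d^3M/dt^3 = (t^3*e^(3*t) + 8*t^3 - 3*t^2*e^(3*t) + 12*t^2 + 6*t*e^(3*t) + 12*t - 6*e^(3*t) + 6)*e^(-2*t)/(3*t^4)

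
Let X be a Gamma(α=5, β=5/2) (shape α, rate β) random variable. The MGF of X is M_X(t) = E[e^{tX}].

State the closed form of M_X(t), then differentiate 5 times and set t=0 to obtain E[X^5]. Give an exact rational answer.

E[X^5] = D^5[M](0) = 96768/625

M_X(t) = 3125/(32*(5/2 - t)^5)
D^5[M](t) = 1512000000/(1024*t^10 - 25600*t^9 + 288000*t^8 - 1920000*t^7 + 8400000*t^6 - 25200000*t^5 + 52500000*t^4 - 75000000*t^3 + 70312500*t^2 - 39062500*t + 9765625)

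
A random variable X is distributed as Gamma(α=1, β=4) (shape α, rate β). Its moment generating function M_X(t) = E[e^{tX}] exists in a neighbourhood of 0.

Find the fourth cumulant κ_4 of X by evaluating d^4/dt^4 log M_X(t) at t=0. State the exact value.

M_X(t) = 4/(4 - t)
K_X(t) = log M_X(t) = -log(4 - t) + 2*log(2)
D^4[K](t) = 6/(t^4 - 16*t^3 + 96*t^2 - 256*t + 256)

κ_4 = D^4[K](0) = 3/128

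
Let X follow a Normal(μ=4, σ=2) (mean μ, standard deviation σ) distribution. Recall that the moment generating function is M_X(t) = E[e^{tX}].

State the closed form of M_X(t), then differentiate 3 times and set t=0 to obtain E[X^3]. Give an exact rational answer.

E[X^3] = D^3[M](0) = 112

M_X(t) = e^(2*t^2 + 4*t)
D^3[M](t) = 64*t^3*e^(4*t)*e^(2*t^2) + 192*t^2*e^(4*t)*e^(2*t^2) + 240*t*e^(4*t)*e^(2*t^2) + 112*e^(4*t)*e^(2*t^2)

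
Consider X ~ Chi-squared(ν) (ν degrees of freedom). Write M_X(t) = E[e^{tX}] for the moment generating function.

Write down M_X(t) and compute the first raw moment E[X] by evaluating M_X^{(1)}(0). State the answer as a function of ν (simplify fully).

E[X] = dM/dt |_{t=0} = ν

M_X(t) = (1 - 2*t)^(-ν/2)
dM/dt = -ν/(2*t*(1 - 2*t)^(ν/2) - (1 - 2*t)^(ν/2))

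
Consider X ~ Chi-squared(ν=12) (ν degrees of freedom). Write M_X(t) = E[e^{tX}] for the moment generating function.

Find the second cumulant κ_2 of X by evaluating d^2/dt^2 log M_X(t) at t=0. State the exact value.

M_X(t) = (1 - 2*t)^(-6)
K_X(t) = log M_X(t) = -6*log(1 - 2*t)
dK/dt = -12/(2*t - 1)
d^2K/dt^2 = 24/(4*t^2 - 4*t + 1)

κ_2 = d^2K/dt^2 |_{t=0} = 24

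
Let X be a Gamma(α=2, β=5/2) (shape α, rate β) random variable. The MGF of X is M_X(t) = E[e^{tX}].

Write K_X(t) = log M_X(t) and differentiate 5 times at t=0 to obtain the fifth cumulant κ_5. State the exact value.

κ_5 = K^(5)(0) = 1536/3125

M_X(t) = 25/(4*(5/2 - t)^2)
K_X(t) = log M_X(t) = -2*log(5/2 - t) - 2*log(2) + 2*log(5)
K^(5)(t) = -1536/(32*t^5 - 400*t^4 + 2000*t^3 - 5000*t^2 + 6250*t - 3125)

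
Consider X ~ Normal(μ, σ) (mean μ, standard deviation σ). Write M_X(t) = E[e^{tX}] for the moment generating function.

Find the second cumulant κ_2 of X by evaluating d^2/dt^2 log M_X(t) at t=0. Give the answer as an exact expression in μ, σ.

κ_2 = D^2[K](0) = σ^2

M_X(t) = e^(μ*t + σ^2*t^2/2)
K_X(t) = log M_X(t) = μ*t + σ^2*t^2/2
D^2[K](t) = σ^2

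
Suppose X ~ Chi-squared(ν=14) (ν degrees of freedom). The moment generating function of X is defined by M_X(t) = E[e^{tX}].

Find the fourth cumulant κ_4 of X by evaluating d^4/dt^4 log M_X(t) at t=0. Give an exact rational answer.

κ_4 = D^4[K](0) = 672

M_X(t) = (1 - 2*t)^(-7)
K_X(t) = log M_X(t) = -7*log(1 - 2*t)
D^4[K](t) = 672/(16*t^4 - 32*t^3 + 24*t^2 - 8*t + 1)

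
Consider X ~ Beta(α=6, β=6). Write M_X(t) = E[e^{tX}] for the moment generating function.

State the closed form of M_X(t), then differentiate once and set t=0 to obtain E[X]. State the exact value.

M_X(t) = ₁F₁(6; 12; t)
M^(1)(t) = ₁F₁(7; 13; t)/2

E[X] = M^(1)(0) = 1/2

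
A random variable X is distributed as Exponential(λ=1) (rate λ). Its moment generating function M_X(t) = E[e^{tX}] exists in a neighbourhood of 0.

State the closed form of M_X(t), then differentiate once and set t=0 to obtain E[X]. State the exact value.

E[X] = D[M](0) = 1

M_X(t) = 1/(1 - t)
D[M](t) = 1/(t^2 - 2*t + 1)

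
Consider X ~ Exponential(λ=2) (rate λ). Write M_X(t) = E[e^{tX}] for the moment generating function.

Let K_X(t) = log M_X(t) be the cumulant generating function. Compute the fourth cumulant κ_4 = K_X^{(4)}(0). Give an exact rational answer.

M_X(t) = 2/(2 - t)
K_X(t) = log M_X(t) = -log(2 - t) + log(2)
D^4[K](t) = 6/(t^4 - 8*t^3 + 24*t^2 - 32*t + 16)

κ_4 = D^4[K](0) = 3/8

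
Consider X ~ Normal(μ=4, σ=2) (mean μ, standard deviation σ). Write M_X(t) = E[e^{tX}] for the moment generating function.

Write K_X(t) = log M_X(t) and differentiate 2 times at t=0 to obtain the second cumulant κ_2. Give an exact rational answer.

κ_2 = D^2[K](0) = 4

M_X(t) = e^(2*t^2 + 4*t)
K_X(t) = log M_X(t) = 2*t^2 + 4*t
D^2[K](t) = 4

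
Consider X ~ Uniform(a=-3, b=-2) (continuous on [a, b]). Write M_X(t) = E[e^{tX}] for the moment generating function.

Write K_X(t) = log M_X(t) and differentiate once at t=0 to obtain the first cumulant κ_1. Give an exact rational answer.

M_X(t) = (e^(-2*t) - e^(-3*t))/t
K_X(t) = log M_X(t) = -log(t) + log(e^(-2*t) - e^(-3*t))
dK/dt = (-2*t*e^(t) + 3*t - e^(t) + 1)/(t*e^(t) - t)

κ_1 = dK/dt |_{t=0} = -5/2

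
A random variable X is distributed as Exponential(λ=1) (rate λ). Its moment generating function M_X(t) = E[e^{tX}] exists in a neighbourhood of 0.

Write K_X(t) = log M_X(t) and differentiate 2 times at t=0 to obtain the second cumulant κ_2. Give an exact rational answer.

κ_2 = K′′(0) = 1

M_X(t) = 1/(1 - t)
K_X(t) = log M_X(t) = -log(1 - t)
K′(t) = -1/(t - 1)
K′′(t) = 1/(t^2 - 2*t + 1)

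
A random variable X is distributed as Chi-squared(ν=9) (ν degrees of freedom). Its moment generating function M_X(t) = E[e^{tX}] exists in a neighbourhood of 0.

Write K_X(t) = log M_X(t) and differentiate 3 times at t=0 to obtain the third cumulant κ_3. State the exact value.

κ_3 = K′′′(0) = 72

M_X(t) = (1 - 2*t)^(-9/2)
K_X(t) = log M_X(t) = -9*log(1 - 2*t)/2
K′(t) = -9/(2*t - 1)
K′′(t) = 18/(4*t^2 - 4*t + 1)
K′′′(t) = -72/(8*t^3 - 12*t^2 + 6*t - 1)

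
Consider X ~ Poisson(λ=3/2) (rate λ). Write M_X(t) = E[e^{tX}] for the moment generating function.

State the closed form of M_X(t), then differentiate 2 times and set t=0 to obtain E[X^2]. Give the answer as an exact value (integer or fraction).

M_X(t) = e^(3*e^(t)/2 - 3/2)
M^(2)(t) = (9*e^(2*t)*e^(3*e^(t)/2) + 6*e^(t)*e^(3*e^(t)/2))*e^(-3/2)/4

E[X^2] = M^(2)(0) = 15/4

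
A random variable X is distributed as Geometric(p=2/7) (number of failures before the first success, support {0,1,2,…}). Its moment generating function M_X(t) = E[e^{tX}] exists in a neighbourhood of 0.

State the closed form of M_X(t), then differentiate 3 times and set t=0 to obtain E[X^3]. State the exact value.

M_X(t) = 2/(7*(1 - 5*e^(t)/7))
dM/dt = 10*e^(t)/(25*e^(2*t) - 70*e^(t) + 49)
d^2M/dt^2 = (-50*e^(2*t) - 70*e^(t))/(125*e^(3*t) - 525*e^(2*t) + 735*e^(t) - 343)
d^3M/dt^3 = (250*e^(3*t) + 1400*e^(2*t) + 490*e^(t))/(625*e^(4*t) - 3500*e^(3*t) + 7350*e^(2*t) - 6860*e^(t) + 2401)

E[X^3] = d^3M/dt^3 |_{t=0} = 535/4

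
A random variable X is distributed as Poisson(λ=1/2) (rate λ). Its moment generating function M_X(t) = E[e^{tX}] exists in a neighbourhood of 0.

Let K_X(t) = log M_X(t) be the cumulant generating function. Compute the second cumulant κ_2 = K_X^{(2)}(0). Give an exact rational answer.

κ_2 = D^2[K](0) = 1/2

M_X(t) = e^(e^(t)/2 - 1/2)
K_X(t) = log M_X(t) = e^(t)/2 - 1/2
D^2[K](t) = e^(t)/2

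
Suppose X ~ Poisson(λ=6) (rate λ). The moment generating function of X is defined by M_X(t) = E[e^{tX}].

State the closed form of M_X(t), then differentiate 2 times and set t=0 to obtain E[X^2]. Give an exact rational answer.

E[X^2] = d^2M/dt^2 |_{t=0} = 42

M_X(t) = e^(6*e^(t) - 6)
dM/dt = 6*e^(-6)*e^(t)*e^(6*e^(t))
d^2M/dt^2 = (36*e^(2*t)*e^(6*e^(t)) + 6*e^(t)*e^(6*e^(t)))*e^(-6)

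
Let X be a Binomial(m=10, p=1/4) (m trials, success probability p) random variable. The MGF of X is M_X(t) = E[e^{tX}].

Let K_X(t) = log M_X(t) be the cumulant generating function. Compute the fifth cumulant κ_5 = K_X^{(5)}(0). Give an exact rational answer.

M_X(t) = (e^(t)/4 + 3/4)^10
K_X(t) = log M_X(t) = 10*log(e^(t)/4 + 3/4)
K^(5)(t) = (-30*e^(4*t) + 990*e^(3*t) - 2970*e^(2*t) + 810*e^(t))/(e^(5*t) + 15*e^(4*t) + 90*e^(3*t) + 270*e^(2*t) + 405*e^(t) + 243)

κ_5 = K^(5)(0) = -75/64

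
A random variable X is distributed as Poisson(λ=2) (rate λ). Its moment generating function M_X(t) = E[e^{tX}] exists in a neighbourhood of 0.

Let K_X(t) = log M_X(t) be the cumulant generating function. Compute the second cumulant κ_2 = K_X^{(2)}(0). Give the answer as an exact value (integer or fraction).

κ_2 = K′′(0) = 2

M_X(t) = e^(2*e^(t) - 2)
K_X(t) = log M_X(t) = 2*e^(t) - 2
K′(t) = 2*e^(t)
K′′(t) = 2*e^(t)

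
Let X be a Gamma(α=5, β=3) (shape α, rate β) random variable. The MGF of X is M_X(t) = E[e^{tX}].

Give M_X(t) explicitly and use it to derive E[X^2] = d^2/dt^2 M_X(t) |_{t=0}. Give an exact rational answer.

E[X^2] = M′′(0) = 10/3

M_X(t) = 243/(3 - t)^5
M′(t) = 1215/(t^6 - 18*t^5 + 135*t^4 - 540*t^3 + 1215*t^2 - 1458*t + 729)
M′′(t) = -7290/(t^7 - 21*t^6 + 189*t^5 - 945*t^4 + 2835*t^3 - 5103*t^2 + 5103*t - 2187)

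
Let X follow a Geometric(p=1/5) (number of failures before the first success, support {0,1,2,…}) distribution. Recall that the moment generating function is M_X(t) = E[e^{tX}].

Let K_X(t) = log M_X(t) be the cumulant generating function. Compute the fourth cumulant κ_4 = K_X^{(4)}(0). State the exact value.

κ_4 = K^(4)(0) = 2420

M_X(t) = 1/(5*(1 - 4*e^(t)/5))
K_X(t) = log M_X(t) = -log(1 - 4*e^(t)/5) - log(5)
K^(4)(t) = (320*e^(3*t) + 1600*e^(2*t) + 500*e^(t))/(256*e^(4*t) - 1280*e^(3*t) + 2400*e^(2*t) - 2000*e^(t) + 625)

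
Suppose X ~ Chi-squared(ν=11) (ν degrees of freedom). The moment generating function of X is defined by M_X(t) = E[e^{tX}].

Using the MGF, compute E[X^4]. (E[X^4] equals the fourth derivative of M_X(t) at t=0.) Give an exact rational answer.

M_X(t) = (1 - 2*t)^(-11/2)

E[X^4] = M^(4)(0) = 36465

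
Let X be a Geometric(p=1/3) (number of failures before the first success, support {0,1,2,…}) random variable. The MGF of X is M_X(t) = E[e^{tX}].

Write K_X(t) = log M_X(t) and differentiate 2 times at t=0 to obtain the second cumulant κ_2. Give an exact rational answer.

κ_2 = d^2K/dt^2 |_{t=0} = 6

M_X(t) = 1/(3*(1 - 2*e^(t)/3))
K_X(t) = log M_X(t) = -log(1 - 2*e^(t)/3) - log(3)
dK/dt = -2*e^(t)/(2*e^(t) - 3)
d^2K/dt^2 = 6*e^(t)/(4*e^(2*t) - 12*e^(t) + 9)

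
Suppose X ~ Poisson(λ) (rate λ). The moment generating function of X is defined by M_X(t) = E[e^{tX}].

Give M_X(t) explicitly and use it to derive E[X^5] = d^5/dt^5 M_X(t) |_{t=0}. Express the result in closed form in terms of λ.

E[X^5] = M′′′′′(0) = λ*(λ^4 + 10*λ^3 + 25*λ^2 + 15*λ + 1)

M_X(t) = e^(λ*(e^(t) - 1))
M′(t) = λ*e^(-λ)*e^(t)*e^(λ*e^(t))
M′′(t) = (λ^2*e^(2*t)*e^(λ*e^(t)) + λ*e^(t)*e^(λ*e^(t)))*e^(-λ)
M′′′(t) = (λ^3*e^(3*t)*e^(λ*e^(t)) + 3*λ^2*e^(2*t)*e^(λ*e^(t)) + λ*e^(t)*e^(λ*e^(t)))*e^(-λ)
M′′′′(t) = (λ^4*e^(4*t)*e^(λ*e^(t)) + 6*λ^3*e^(3*t)*e^(λ*e^(t)) + 7*λ^2*e^(2*t)*e^(λ*e^(t)) + λ*e^(t)*e^(λ*e^(t)))*e^(-λ)
M′′′′′(t) = (λ^5*e^(5*t)*e^(λ*e^(t)) + 10*λ^4*e^(4*t)*e^(λ*e^(t)) + 25*λ^3*e^(3*t)*e^(λ*e^(t)) + 15*λ^2*e^(2*t)*e^(λ*e^(t)) + λ*e^(t)*e^(λ*e^(t)))*e^(-λ)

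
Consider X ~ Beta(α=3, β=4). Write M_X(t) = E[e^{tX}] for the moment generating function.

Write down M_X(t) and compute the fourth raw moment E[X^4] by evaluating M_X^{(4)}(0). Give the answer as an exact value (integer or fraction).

E[X^4] = d^4M/dt^4 |_{t=0} = 1/14

M_X(t) = ₁F₁(3; 7; t)
dM/dt = 3*₁F₁(4; 8; t)/7
d^2M/dt^2 = 3*₁F₁(5; 9; t)/14
d^3M/dt^3 = 5*₁F₁(6; 10; t)/42
d^4M/dt^4 = ₁F₁(7; 11; t)/14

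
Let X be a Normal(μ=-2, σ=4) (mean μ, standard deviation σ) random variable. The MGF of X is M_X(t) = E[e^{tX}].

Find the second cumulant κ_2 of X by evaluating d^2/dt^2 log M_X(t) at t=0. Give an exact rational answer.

M_X(t) = e^(8*t^2 - 2*t)
K_X(t) = log M_X(t) = 8*t^2 - 2*t
dK/dt = 16*t - 2
d^2K/dt^2 = 16

κ_2 = d^2K/dt^2 |_{t=0} = 16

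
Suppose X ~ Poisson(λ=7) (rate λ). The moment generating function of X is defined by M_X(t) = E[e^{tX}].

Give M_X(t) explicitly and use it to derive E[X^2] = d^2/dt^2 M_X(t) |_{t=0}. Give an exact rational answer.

E[X^2] = M^(2)(0) = 56

M_X(t) = e^(7*e^(t) - 7)
M^(2)(t) = (49*e^(2*t)*e^(7*e^(t)) + 7*e^(t)*e^(7*e^(t)))*e^(-7)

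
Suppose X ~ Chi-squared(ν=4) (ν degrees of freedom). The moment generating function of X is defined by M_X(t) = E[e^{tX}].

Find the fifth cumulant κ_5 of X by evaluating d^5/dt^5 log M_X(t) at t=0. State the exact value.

κ_5 = d^5K/dt^5 |_{t=0} = 1536

M_X(t) = (1 - 2*t)^(-2)
K_X(t) = log M_X(t) = -2*log(1 - 2*t)
dK/dt = -4/(2*t - 1)
d^2K/dt^2 = 8/(4*t^2 - 4*t + 1)
d^3K/dt^3 = -32/(8*t^3 - 12*t^2 + 6*t - 1)
d^4K/dt^4 = 192/(16*t^4 - 32*t^3 + 24*t^2 - 8*t + 1)
d^5K/dt^5 = -1536/(32*t^5 - 80*t^4 + 80*t^3 - 40*t^2 + 10*t - 1)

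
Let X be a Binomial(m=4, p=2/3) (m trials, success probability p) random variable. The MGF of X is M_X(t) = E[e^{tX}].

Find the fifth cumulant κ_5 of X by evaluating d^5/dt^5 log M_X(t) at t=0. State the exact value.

M_X(t) = (2*e^(t)/3 + 1/3)^4
K_X(t) = log M_X(t) = 4*log(2*e^(t)/3 + 1/3)
D^5[K](t) = (-64*e^(4*t) + 352*e^(3*t) - 176*e^(2*t) + 8*e^(t))/(32*e^(5*t) + 80*e^(4*t) + 80*e^(3*t) + 40*e^(2*t) + 10*e^(t) + 1)

κ_5 = D^5[K](0) = 40/81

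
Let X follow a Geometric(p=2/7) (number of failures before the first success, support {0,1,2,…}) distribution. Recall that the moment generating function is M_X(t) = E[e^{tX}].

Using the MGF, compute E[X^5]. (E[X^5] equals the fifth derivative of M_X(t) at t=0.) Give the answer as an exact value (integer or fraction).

E[X^5] = M′′′′′(0) = 47255/2

M_X(t) = 2/(7*(1 - 5*e^(t)/7))
M′(t) = 10*e^(t)/(25*e^(2*t) - 70*e^(t) + 49)
M′′(t) = (-50*e^(2*t) - 70*e^(t))/(125*e^(3*t) - 525*e^(2*t) + 735*e^(t) - 343)
M′′′(t) = (250*e^(3*t) + 1400*e^(2*t) + 490*e^(t))/(625*e^(4*t) - 3500*e^(3*t) + 7350*e^(2*t) - 6860*e^(t) + 2401)
M′′′′(t) = (-1250*e^(4*t) - 19250*e^(3*t) - 26950*e^(2*t) - 3430*e^(t))/(3125*e^(5*t) - 21875*e^(4*t) + 61250*e^(3*t) - 85750*e^(2*t) + 60025*e^(t) - 16807)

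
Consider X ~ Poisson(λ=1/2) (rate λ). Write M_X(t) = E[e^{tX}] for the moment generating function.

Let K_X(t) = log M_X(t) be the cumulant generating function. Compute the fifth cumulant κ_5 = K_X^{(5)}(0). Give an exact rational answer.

κ_5 = D^5[K](0) = 1/2

M_X(t) = e^(e^(t)/2 - 1/2)
K_X(t) = log M_X(t) = e^(t)/2 - 1/2
D^5[K](t) = e^(t)/2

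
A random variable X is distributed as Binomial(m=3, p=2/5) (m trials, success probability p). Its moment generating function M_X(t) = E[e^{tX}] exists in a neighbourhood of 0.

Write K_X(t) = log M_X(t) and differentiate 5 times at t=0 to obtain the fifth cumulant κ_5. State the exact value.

M_X(t) = (2*e^(t)/5 + 3/5)^3
K_X(t) = log M_X(t) = 3*log(2*e^(t)/5 + 3/5)
D^5[K](t) = (-144*e^(4*t) + 2376*e^(3*t) - 3564*e^(2*t) + 486*e^(t))/(32*e^(5*t) + 240*e^(4*t) + 720*e^(3*t) + 1080*e^(2*t) + 810*e^(t) + 243)

κ_5 = D^5[K](0) = -846/3125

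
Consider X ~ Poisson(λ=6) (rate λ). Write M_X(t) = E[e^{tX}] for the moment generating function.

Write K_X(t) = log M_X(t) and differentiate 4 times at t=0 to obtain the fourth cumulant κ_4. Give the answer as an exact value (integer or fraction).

M_X(t) = e^(6*e^(t) - 6)
K_X(t) = log M_X(t) = 6*e^(t) - 6
K^(4)(t) = 6*e^(t)

κ_4 = K^(4)(0) = 6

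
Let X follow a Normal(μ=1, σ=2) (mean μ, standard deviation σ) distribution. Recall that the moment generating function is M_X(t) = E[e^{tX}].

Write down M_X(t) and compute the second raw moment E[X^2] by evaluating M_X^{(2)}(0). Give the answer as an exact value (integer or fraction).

M_X(t) = e^(2*t^2 + t)
D^2[M](t) = 16*t^2*e^(t)*e^(2*t^2) + 8*t*e^(t)*e^(2*t^2) + 5*e^(t)*e^(2*t^2)

E[X^2] = D^2[M](0) = 5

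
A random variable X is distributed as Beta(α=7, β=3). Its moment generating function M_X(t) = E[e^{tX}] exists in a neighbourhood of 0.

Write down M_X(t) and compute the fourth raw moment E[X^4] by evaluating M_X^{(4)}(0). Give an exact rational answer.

E[X^4] = d^4M/dt^4 |_{t=0} = 42/143

M_X(t) = ₁F₁(7; 10; t)
dM/dt = 7*₁F₁(8; 11; t)/10
d^2M/dt^2 = 28*₁F₁(9; 12; t)/55
d^3M/dt^3 = 21*₁F₁(10; 13; t)/55
d^4M/dt^4 = 42*₁F₁(11; 14; t)/143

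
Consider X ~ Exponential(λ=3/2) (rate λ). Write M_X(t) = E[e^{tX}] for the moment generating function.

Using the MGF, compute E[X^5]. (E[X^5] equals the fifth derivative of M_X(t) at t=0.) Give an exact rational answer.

M_X(t) = 3/(2*(3/2 - t))
D^5[M](t) = 11520/(64*t^6 - 576*t^5 + 2160*t^4 - 4320*t^3 + 4860*t^2 - 2916*t + 729)

E[X^5] = D^5[M](0) = 1280/81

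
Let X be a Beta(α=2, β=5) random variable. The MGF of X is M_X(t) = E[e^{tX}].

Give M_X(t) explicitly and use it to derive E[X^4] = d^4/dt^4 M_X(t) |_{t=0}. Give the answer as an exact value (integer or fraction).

M_X(t) = ₁F₁(2; 7; t)
M^(4)(t) = ₁F₁(6; 11; t)/42

E[X^4] = M^(4)(0) = 1/42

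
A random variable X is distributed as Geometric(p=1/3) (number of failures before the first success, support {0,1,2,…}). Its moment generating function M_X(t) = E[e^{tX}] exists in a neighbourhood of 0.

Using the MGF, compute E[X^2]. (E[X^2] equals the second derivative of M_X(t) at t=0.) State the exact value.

M_X(t) = 1/(3*(1 - 2*e^(t)/3))
D^2[M](t) = (-4*e^(2*t) - 6*e^(t))/(8*e^(3*t) - 36*e^(2*t) + 54*e^(t) - 27)

E[X^2] = D^2[M](0) = 10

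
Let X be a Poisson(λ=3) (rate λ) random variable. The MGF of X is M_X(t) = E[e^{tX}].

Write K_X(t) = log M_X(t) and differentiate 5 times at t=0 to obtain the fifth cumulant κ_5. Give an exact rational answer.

κ_5 = D^5[K](0) = 3

M_X(t) = e^(3*e^(t) - 3)
K_X(t) = log M_X(t) = 3*e^(t) - 3
D^5[K](t) = 3*e^(t)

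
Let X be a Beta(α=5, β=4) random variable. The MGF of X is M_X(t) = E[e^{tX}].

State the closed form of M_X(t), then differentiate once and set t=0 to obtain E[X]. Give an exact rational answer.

E[X] = D[M](0) = 5/9

M_X(t) = ₁F₁(5; 9; t)
D[M](t) = 5*₁F₁(6; 10; t)/9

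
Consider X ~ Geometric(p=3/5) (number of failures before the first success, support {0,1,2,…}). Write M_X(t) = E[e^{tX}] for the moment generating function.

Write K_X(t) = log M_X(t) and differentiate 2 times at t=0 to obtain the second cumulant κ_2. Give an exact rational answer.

κ_2 = d^2K/dt^2 |_{t=0} = 10/9

M_X(t) = 3/(5*(1 - 2*e^(t)/5))
K_X(t) = log M_X(t) = -log(1 - 2*e^(t)/5) - log(5) + log(3)
dK/dt = -2*e^(t)/(2*e^(t) - 5)
d^2K/dt^2 = 10*e^(t)/(4*e^(2*t) - 20*e^(t) + 25)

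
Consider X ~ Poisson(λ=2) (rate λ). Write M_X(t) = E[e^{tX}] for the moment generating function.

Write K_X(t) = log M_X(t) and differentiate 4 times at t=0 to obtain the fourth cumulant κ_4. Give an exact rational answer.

κ_4 = K′′′′(0) = 2

M_X(t) = e^(2*e^(t) - 2)
K_X(t) = log M_X(t) = 2*e^(t) - 2
K′(t) = 2*e^(t)
K′′(t) = 2*e^(t)
K′′′(t) = 2*e^(t)
K′′′′(t) = 2*e^(t)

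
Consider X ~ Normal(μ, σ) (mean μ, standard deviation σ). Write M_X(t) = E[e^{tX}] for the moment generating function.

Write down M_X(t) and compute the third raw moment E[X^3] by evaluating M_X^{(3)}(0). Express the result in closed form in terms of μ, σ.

M_X(t) = e^(μ*t + σ^2*t^2/2)

E[X^3] = D^3[M](0) = μ*(μ^2 + 3*σ^2)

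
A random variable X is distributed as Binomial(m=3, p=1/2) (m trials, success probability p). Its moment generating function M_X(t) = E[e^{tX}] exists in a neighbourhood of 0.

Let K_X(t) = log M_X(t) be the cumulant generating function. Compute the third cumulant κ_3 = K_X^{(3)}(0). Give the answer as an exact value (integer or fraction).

κ_3 = D^3[K](0) = 0

M_X(t) = (e^(t)/2 + 1/2)^3
K_X(t) = log M_X(t) = 3*log(e^(t)/2 + 1/2)
D^3[K](t) = (-3*e^(2*t) + 3*e^(t))/(e^(3*t) + 3*e^(2*t) + 3*e^(t) + 1)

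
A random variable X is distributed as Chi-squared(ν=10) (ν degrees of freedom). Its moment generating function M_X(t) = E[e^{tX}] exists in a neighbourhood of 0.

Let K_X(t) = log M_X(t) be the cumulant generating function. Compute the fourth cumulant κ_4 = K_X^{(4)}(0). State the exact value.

M_X(t) = (1 - 2*t)^(-5)
K_X(t) = log M_X(t) = -5*log(1 - 2*t)
dK/dt = -10/(2*t - 1)
d^2K/dt^2 = 20/(4*t^2 - 4*t + 1)
d^3K/dt^3 = -80/(8*t^3 - 12*t^2 + 6*t - 1)
d^4K/dt^4 = 480/(16*t^4 - 32*t^3 + 24*t^2 - 8*t + 1)

κ_4 = d^4K/dt^4 |_{t=0} = 480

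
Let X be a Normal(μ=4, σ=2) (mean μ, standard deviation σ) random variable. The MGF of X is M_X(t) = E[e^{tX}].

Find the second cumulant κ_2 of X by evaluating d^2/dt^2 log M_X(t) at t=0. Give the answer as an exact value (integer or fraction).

M_X(t) = e^(2*t^2 + 4*t)
K_X(t) = log M_X(t) = 2*t^2 + 4*t
D^2[K](t) = 4

κ_2 = D^2[K](0) = 4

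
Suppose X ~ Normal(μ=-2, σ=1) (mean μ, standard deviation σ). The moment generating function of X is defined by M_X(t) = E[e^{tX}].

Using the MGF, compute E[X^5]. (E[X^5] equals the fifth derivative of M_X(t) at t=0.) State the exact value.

M_X(t) = e^(t^2/2 - 2*t)
M′(t) = t*e^(-2*t)*e^(t^2/2) - 2*e^(-2*t)*e^(t^2/2)
M′′(t) = (t^2*e^(t^2/2) - 4*t*e^(t^2/2) + 5*e^(t^2/2))*e^(-2*t)
M′′′(t) = (t^3*e^(t^2/2) - 6*t^2*e^(t^2/2) + 15*t*e^(t^2/2) - 14*e^(t^2/2))*e^(-2*t)
M′′′′(t) = (t^4*e^(t^2/2) - 8*t^3*e^(t^2/2) + 30*t^2*e^(t^2/2) - 56*t*e^(t^2/2) + 43*e^(t^2/2))*e^(-2*t)
M′′′′′(t) = (t^5*e^(t^2/2) - 10*t^4*e^(t^2/2) + 50*t^3*e^(t^2/2) - 140*t^2*e^(t^2/2) + 215*t*e^(t^2/2) - 142*e^(t^2/2))*e^(-2*t)

E[X^5] = M′′′′′(0) = -142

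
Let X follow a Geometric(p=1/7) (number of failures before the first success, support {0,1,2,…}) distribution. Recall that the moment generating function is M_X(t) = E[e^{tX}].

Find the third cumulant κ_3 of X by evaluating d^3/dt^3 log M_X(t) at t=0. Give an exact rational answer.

M_X(t) = 1/(7*(1 - 6*e^(t)/7))
K_X(t) = log M_X(t) = -log(1 - 6*e^(t)/7) - log(7)
K^(3)(t) = (-252*e^(2*t) - 294*e^(t))/(216*e^(3*t) - 756*e^(2*t) + 882*e^(t) - 343)

κ_3 = K^(3)(0) = 546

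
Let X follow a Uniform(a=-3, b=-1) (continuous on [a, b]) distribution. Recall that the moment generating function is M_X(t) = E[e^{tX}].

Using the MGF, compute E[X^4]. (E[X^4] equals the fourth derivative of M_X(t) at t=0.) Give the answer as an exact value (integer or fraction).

M_X(t) = (e^(-t) - e^(-3*t))/(2*t)
dM/dt = (-t*e^(2*t) + 3*t - e^(2*t) + 1)*e^(-3*t)/(2*t^2)
d^2M/dt^2 = (t^2*e^(2*t) - 9*t^2 + 2*t*e^(2*t) - 6*t + 2*e^(2*t) - 2)*e^(-3*t)/(2*t^3)
d^3M/dt^3 = (-t^3*e^(2*t) + 27*t^3 - 3*t^2*e^(2*t) + 27*t^2 - 6*t*e^(2*t) + 18*t - 6*e^(2*t) + 6)*e^(-3*t)/(2*t^4)
d^4M/dt^4 = (t^4*e^(2*t) - 81*t^4 + 4*t^3*e^(2*t) - 108*t^3 + 12*t^2*e^(2*t) - 108*t^2 + 24*t*e^(2*t) - 72*t + 24*e^(2*t) - 24)*e^(-3*t)/(2*t^5)

E[X^4] = d^4M/dt^4 |_{t=0} = 121/5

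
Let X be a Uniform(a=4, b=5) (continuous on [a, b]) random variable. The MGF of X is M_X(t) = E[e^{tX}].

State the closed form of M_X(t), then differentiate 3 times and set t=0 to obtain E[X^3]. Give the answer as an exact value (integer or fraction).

E[X^3] = M^(3)(0) = 369/4

M_X(t) = (e^(5*t) - e^(4*t))/t
M^(3)(t) = (125*t^3*e^(5*t) - 64*t^3*e^(4*t) - 75*t^2*e^(5*t) + 48*t^2*e^(4*t) + 30*t*e^(5*t) - 24*t*e^(4*t) - 6*e^(5*t) + 6*e^(4*t))/t^4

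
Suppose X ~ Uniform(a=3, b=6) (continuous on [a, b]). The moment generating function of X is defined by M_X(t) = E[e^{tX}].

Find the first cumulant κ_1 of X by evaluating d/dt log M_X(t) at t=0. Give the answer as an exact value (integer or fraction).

κ_1 = dK/dt |_{t=0} = 9/2

M_X(t) = (e^(6*t) - e^(3*t))/(3*t)
K_X(t) = log M_X(t) = -log(t) + log(e^(6*t) - e^(3*t)) - log(3)
dK/dt = (6*t*e^(3*t) - 3*t - e^(3*t) + 1)/(t*e^(3*t) - t)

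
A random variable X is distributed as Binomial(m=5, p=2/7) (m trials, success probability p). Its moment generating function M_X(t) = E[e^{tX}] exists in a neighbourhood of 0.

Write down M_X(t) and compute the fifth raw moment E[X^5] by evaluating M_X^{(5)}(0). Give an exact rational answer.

E[X^5] = M^(5)(0) = 1161850/16807

M_X(t) = (2*e^(t)/7 + 5/7)^5
M^(5)(t) = 100000*e^(5*t)/16807 + 409600*e^(4*t)/16807 + 486000*e^(3*t)/16807 + 160000*e^(2*t)/16807 + 6250*e^(t)/16807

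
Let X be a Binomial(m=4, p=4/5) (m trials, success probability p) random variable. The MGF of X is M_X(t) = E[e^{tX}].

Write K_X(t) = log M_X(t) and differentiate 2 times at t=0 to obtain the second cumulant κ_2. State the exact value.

M_X(t) = (4*e^(t)/5 + 1/5)^4
K_X(t) = log M_X(t) = 4*log(4*e^(t)/5 + 1/5)
K′(t) = 16*e^(t)/(4*e^(t) + 1)
K′′(t) = 16*e^(t)/(16*e^(2*t) + 8*e^(t) + 1)

κ_2 = K′′(0) = 16/25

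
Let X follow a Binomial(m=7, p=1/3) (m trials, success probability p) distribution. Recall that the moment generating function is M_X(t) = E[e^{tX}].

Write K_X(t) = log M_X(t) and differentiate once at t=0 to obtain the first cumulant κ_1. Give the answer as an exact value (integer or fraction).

κ_1 = dK/dt |_{t=0} = 7/3

M_X(t) = (e^(t)/3 + 2/3)^7
K_X(t) = log M_X(t) = 7*log(e^(t)/3 + 2/3)
dK/dt = 7*e^(t)/(e^(t) + 2)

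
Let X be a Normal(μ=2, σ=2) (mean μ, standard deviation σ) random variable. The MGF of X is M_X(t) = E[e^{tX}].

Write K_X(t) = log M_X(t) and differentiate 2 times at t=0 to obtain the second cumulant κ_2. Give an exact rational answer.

M_X(t) = e^(2*t^2 + 2*t)
K_X(t) = log M_X(t) = 2*t^2 + 2*t
K′(t) = 4*t + 2
K′′(t) = 4

κ_2 = K′′(0) = 4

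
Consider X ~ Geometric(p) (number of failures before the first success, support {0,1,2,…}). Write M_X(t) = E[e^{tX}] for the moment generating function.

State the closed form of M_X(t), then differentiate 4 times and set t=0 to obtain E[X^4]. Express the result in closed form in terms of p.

E[X^4] = d^4M/dt^4 |_{t=0} = 1 - 15/p + 50/p^2 - 60/p^3 + 24/p^4

M_X(t) = p/(-(1 - p)*e^(t) + 1)
dM/dt = (-p^2*e^(t) + p*e^(t))/(p^2*e^(2*t) - 2*p*e^(2*t) + 2*p*e^(t) + e^(2*t) - 2*e^(t) + 1)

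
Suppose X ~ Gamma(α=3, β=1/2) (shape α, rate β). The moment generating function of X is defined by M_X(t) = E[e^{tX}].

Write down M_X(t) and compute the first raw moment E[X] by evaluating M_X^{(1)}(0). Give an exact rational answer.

E[X] = D[M](0) = 6

M_X(t) = 1/(8*(1/2 - t)^3)
D[M](t) = 6/(16*t^4 - 32*t^3 + 24*t^2 - 8*t + 1)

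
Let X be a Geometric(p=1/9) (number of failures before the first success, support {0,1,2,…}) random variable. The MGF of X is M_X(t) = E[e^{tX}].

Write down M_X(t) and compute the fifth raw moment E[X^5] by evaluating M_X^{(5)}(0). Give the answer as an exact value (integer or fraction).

E[X^5] = M′′′′′(0) = 4993928

M_X(t) = 1/(9*(1 - 8*e^(t)/9))
M′(t) = 8*e^(t)/(64*e^(2*t) - 144*e^(t) + 81)
M′′(t) = (-64*e^(2*t) - 72*e^(t))/(512*e^(3*t) - 1728*e^(2*t) + 1944*e^(t) - 729)
M′′′(t) = (512*e^(3*t) + 2304*e^(2*t) + 648*e^(t))/(4096*e^(4*t) - 18432*e^(3*t) + 31104*e^(2*t) - 23328*e^(t) + 6561)
M′′′′(t) = (-4096*e^(4*t) - 50688*e^(3*t) - 57024*e^(2*t) - 5832*e^(t))/(32768*e^(5*t) - 184320*e^(4*t) + 414720*e^(3*t) - 466560*e^(2*t) + 262440*e^(t) - 59049)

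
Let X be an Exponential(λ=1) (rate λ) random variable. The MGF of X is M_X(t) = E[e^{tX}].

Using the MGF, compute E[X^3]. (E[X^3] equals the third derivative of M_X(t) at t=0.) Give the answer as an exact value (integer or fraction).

M_X(t) = 1/(1 - t)
M^(3)(t) = 6/(t^4 - 4*t^3 + 6*t^2 - 4*t + 1)

E[X^3] = M^(3)(0) = 6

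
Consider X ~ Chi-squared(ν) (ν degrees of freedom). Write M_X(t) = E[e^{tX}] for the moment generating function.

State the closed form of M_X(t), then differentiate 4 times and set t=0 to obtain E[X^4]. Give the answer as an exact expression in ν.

M_X(t) = (1 - 2*t)^(-ν/2)
M^(4)(t) = (ν^4 + 12*ν^3 + 44*ν^2 + 48*ν)/(16*t^4*(1 - 2*t)^(ν/2) - 32*t^3*(1 - 2*t)^(ν/2) + 24*t^2*(1 - 2*t)^(ν/2) - 8*t*(1 - 2*t)^(ν/2) + (1 - 2*t)^(ν/2))

E[X^4] = M^(4)(0) = ν*(ν^3 + 12*ν^2 + 44*ν + 48)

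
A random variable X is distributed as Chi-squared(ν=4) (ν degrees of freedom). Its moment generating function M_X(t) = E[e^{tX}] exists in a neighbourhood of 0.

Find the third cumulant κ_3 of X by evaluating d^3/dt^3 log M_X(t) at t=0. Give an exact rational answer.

M_X(t) = (1 - 2*t)^(-2)
K_X(t) = log M_X(t) = -2*log(1 - 2*t)
K′(t) = -4/(2*t - 1)
K′′(t) = 8/(4*t^2 - 4*t + 1)
K′′′(t) = -32/(8*t^3 - 12*t^2 + 6*t - 1)

κ_3 = K′′′(0) = 32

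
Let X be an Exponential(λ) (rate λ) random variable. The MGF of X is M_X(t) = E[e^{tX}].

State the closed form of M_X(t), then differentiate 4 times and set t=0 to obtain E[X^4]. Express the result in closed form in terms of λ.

M_X(t) = λ/(λ - t)
M′(t) = λ/(λ^2 - 2*λ*t + t^2)
M′′(t) = -2*λ/(-λ^3 + 3*λ^2*t - 3*λ*t^2 + t^3)
M′′′(t) = 6*λ/(λ^4 - 4*λ^3*t + 6*λ^2*t^2 - 4*λ*t^3 + t^4)
M′′′′(t) = -24*λ/(-λ^5 + 5*λ^4*t - 10*λ^3*t^2 + 10*λ^2*t^3 - 5*λ*t^4 + t^5)

E[X^4] = M′′′′(0) = 24/λ^4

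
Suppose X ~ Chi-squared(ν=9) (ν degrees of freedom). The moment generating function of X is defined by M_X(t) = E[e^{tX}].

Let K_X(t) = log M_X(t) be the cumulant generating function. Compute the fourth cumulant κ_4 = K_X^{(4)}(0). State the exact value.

M_X(t) = (1 - 2*t)^(-9/2)
K_X(t) = log M_X(t) = -9*log(1 - 2*t)/2
K′(t) = -9/(2*t - 1)
K′′(t) = 18/(4*t^2 - 4*t + 1)
K′′′(t) = -72/(8*t^3 - 12*t^2 + 6*t - 1)
K′′′′(t) = 432/(16*t^4 - 32*t^3 + 24*t^2 - 8*t + 1)

κ_4 = K′′′′(0) = 432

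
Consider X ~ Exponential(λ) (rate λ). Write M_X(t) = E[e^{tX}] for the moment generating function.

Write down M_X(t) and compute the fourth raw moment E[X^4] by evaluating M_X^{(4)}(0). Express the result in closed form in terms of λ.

M_X(t) = λ/(λ - t)
dM/dt = λ/(λ^2 - 2*λ*t + t^2)
d^2M/dt^2 = -2*λ/(-λ^3 + 3*λ^2*t - 3*λ*t^2 + t^3)
d^3M/dt^3 = 6*λ/(λ^4 - 4*λ^3*t + 6*λ^2*t^2 - 4*λ*t^3 + t^4)
d^4M/dt^4 = -24*λ/(-λ^5 + 5*λ^4*t - 10*λ^3*t^2 + 10*λ^2*t^3 - 5*λ*t^4 + t^5)

E[X^4] = d^4M/dt^4 |_{t=0} = 24/λ^4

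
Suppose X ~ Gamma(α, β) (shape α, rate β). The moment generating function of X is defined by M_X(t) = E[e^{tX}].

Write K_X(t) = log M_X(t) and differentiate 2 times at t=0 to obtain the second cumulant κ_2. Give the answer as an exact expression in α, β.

M_X(t) = (β/(β - t))^α
K_X(t) = log M_X(t) = α*(log(β) - log(β - t))
dK/dt = -α/(-β + t)
d^2K/dt^2 = α/(β^2 - 2*β*t + t^2)

κ_2 = d^2K/dt^2 |_{t=0} = α/β^2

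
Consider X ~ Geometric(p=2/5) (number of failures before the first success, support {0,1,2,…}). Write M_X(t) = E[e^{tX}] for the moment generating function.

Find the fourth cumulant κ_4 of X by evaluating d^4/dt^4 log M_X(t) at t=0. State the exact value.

κ_4 = d^4K/dt^4 |_{t=0} = 705/8

M_X(t) = 2/(5*(1 - 3*e^(t)/5))
K_X(t) = log M_X(t) = -log(1 - 3*e^(t)/5) - log(5) + log(2)
dK/dt = -3*e^(t)/(3*e^(t) - 5)
d^2K/dt^2 = 15*e^(t)/(9*e^(2*t) - 30*e^(t) + 25)
d^3K/dt^3 = (-45*e^(2*t) - 75*e^(t))/(27*e^(3*t) - 135*e^(2*t) + 225*e^(t) - 125)
d^4K/dt^4 = (135*e^(3*t) + 900*e^(2*t) + 375*e^(t))/(81*e^(4*t) - 540*e^(3*t) + 1350*e^(2*t) - 1500*e^(t) + 625)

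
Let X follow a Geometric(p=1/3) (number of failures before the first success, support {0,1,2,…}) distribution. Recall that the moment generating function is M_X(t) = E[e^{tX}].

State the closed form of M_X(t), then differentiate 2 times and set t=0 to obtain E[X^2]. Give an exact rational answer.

E[X^2] = M^(2)(0) = 10

M_X(t) = 1/(3*(1 - 2*e^(t)/3))
M^(2)(t) = (-4*e^(2*t) - 6*e^(t))/(8*e^(3*t) - 36*e^(2*t) + 54*e^(t) - 27)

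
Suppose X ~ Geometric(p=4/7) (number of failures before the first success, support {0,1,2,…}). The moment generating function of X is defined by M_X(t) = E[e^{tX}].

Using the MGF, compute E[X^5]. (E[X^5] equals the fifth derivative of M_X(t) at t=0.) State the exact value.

M_X(t) = 4/(7*(1 - 3*e^(t)/7))
dM/dt = 12*e^(t)/(9*e^(2*t) - 42*e^(t) + 49)
d^2M/dt^2 = (-36*e^(2*t) - 84*e^(t))/(27*e^(3*t) - 189*e^(2*t) + 441*e^(t) - 343)
d^3M/dt^3 = (108*e^(3*t) + 1008*e^(2*t) + 588*e^(t))/(81*e^(4*t) - 756*e^(3*t) + 2646*e^(2*t) - 4116*e^(t) + 2401)
d^4M/dt^4 = (-324*e^(4*t) - 8316*e^(3*t) - 19404*e^(2*t) - 4116*e^(t))/(243*e^(5*t) - 2835*e^(4*t) + 13230*e^(3*t) - 30870*e^(2*t) + 36015*e^(t) - 16807)

E[X^5] = d^5M/dt^5 |_{t=0} = 23721/128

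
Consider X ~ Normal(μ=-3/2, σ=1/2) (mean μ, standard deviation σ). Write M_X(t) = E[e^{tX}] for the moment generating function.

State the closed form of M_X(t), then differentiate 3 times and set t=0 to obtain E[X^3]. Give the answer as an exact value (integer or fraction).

E[X^3] = d^3M/dt^3 |_{t=0} = -9/2

M_X(t) = e^(t^2/8 - 3*t/2)
dM/dt = t*e^(-3*t/2)*e^(t^2/8)/4 - 3*e^(-3*t/2)*e^(t^2/8)/2
d^2M/dt^2 = (t^2*e^(t^2/8) - 12*t*e^(t^2/8) + 40*e^(t^2/8))*e^(-3*t/2)/16
d^3M/dt^3 = (t^3*e^(t^2/8) - 18*t^2*e^(t^2/8) + 120*t*e^(t^2/8) - 288*e^(t^2/8))*e^(-3*t/2)/64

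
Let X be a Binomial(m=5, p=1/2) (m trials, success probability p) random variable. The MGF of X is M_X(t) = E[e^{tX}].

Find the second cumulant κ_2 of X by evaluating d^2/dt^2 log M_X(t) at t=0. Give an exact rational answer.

M_X(t) = (e^(t)/2 + 1/2)^5
K_X(t) = log M_X(t) = 5*log(e^(t)/2 + 1/2)
dK/dt = 5*e^(t)/(e^(t) + 1)
d^2K/dt^2 = 5*e^(t)/(e^(2*t) + 2*e^(t) + 1)

κ_2 = d^2K/dt^2 |_{t=0} = 5/4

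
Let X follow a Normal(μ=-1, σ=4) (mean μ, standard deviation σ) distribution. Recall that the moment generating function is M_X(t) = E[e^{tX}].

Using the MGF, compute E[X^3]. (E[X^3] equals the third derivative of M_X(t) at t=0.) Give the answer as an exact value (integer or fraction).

E[X^3] = M′′′(0) = -49

M_X(t) = e^(8*t^2 - t)
M′(t) = 16*t*e^(-t)*e^(8*t^2) - e^(-t)*e^(8*t^2)
M′′(t) = (256*t^2*e^(8*t^2) - 32*t*e^(8*t^2) + 17*e^(8*t^2))*e^(-t)
M′′′(t) = (4096*t^3*e^(8*t^2) - 768*t^2*e^(8*t^2) + 816*t*e^(8*t^2) - 49*e^(8*t^2))*e^(-t)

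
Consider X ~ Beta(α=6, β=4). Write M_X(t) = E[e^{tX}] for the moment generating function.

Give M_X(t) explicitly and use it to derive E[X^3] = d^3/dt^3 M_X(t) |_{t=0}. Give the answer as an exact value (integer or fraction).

E[X^3] = d^3M/dt^3 |_{t=0} = 14/55

M_X(t) = ₁F₁(6; 10; t)
dM/dt = 3*₁F₁(7; 11; t)/5
d^2M/dt^2 = 21*₁F₁(8; 12; t)/55
d^3M/dt^3 = 14*₁F₁(9; 13; t)/55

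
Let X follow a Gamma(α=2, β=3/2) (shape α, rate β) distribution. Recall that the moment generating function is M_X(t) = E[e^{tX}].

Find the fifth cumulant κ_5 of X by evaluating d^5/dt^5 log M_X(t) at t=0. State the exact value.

M_X(t) = 9/(4*(3/2 - t)^2)
K_X(t) = log M_X(t) = -2*log(3/2 - t) - 2*log(2) + 2*log(3)
dK/dt = -4/(2*t - 3)
d^2K/dt^2 = 8/(4*t^2 - 12*t + 9)
d^3K/dt^3 = -32/(8*t^3 - 36*t^2 + 54*t - 27)
d^4K/dt^4 = 192/(16*t^4 - 96*t^3 + 216*t^2 - 216*t + 81)
d^5K/dt^5 = -1536/(32*t^5 - 240*t^4 + 720*t^3 - 1080*t^2 + 810*t - 243)

κ_5 = d^5K/dt^5 |_{t=0} = 512/81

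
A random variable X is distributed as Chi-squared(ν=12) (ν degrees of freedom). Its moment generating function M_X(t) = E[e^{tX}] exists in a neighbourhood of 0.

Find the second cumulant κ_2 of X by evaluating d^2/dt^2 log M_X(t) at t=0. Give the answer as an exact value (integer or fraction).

M_X(t) = (1 - 2*t)^(-6)
K_X(t) = log M_X(t) = -6*log(1 - 2*t)
dK/dt = -12/(2*t - 1)
d^2K/dt^2 = 24/(4*t^2 - 4*t + 1)

κ_2 = d^2K/dt^2 |_{t=0} = 24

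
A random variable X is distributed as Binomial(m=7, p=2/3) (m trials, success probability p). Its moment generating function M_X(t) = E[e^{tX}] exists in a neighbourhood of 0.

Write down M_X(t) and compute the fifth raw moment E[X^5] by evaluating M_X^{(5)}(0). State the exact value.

M_X(t) = (2*e^(t)/3 + 1/3)^7
M^(5)(t) = 2151296*e^(7*t)/2187 + 14336*e^(6*t)/9 + 700000*e^(5*t)/729 + 573440*e^(4*t)/2187 + 280*e^(3*t)/9 + 896*e^(2*t)/729 + 14*e^(t)/2187

E[X^5] = M^(5)(0) = 11494/3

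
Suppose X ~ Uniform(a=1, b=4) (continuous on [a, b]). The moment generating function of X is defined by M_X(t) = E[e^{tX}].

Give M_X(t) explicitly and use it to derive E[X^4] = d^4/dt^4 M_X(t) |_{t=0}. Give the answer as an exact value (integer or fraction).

E[X^4] = d^4M/dt^4 |_{t=0} = 341/5

M_X(t) = (e^(4*t) - e^(t))/(3*t)
dM/dt = (4*t*e^(4*t) - t*e^(t) - e^(4*t) + e^(t))/(3*t^2)
d^2M/dt^2 = (16*t^2*e^(4*t) - t^2*e^(t) - 8*t*e^(4*t) + 2*t*e^(t) + 2*e^(4*t) - 2*e^(t))/(3*t^3)
d^3M/dt^3 = (64*t^3*e^(4*t) - t^3*e^(t) - 48*t^2*e^(4*t) + 3*t^2*e^(t) + 24*t*e^(4*t) - 6*t*e^(t) - 6*e^(4*t) + 6*e^(t))/(3*t^4)
d^4M/dt^4 = (256*t^4*e^(4*t) - t^4*e^(t) - 256*t^3*e^(4*t) + 4*t^3*e^(t) + 192*t^2*e^(4*t) - 12*t^2*e^(t) - 96*t*e^(4*t) + 24*t*e^(t) + 24*e^(4*t) - 24*e^(t))/(3*t^5)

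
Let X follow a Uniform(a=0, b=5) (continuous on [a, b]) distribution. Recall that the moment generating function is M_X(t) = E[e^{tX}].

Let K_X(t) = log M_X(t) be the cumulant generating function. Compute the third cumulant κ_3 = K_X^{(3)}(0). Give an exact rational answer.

M_X(t) = (e^(5*t) - 1)/(5*t)
K_X(t) = log M_X(t) = -log(t) + log(e^(5*t) - 1) - log(5)
K′(t) = (5*t*e^(5*t) - e^(5*t) + 1)/(t*e^(5*t) - t)
K′′(t) = (-25*t^2*e^(5*t) + e^(10*t) - 2*e^(5*t) + 1)/(t^2*e^(10*t) - 2*t^2*e^(5*t) + t^2)
K′′′(t) = (125*t^3*e^(10*t) + 125*t^3*e^(5*t) - 2*e^(15*t) + 6*e^(10*t) - 6*e^(5*t) + 2)/(t^3*e^(15*t) - 3*t^3*e^(10*t) + 3*t^3*e^(5*t) - t^3)

κ_3 = K′′′(0) = 0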